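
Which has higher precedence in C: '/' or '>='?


'/' is multiplicative (level 10); '>=' is relational (level 7)
Higher level binds tighter
'/' has higher precedence than '>='


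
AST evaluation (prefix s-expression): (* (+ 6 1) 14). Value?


Evaluate inner: (+ 6 1) = 7
Evaluate root: (* 7 14) = 98
Result: 98


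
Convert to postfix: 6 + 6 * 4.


* has higher precedence, evaluate 6*4 first
Postfix: 6 6 4 * +


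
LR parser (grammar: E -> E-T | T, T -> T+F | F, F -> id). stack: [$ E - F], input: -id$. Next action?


'F' (not preceded by T+) is the handle for T -> F
Action: reduce (T -> F)


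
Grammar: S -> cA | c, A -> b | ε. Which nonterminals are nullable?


A nonterminal is nullable iff some alternative derives ε (directly, or every symbol in it is nullable)
Nullable: {A}


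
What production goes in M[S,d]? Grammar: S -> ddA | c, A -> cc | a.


For [S, d]: 'd' ∈ FIRST(ddA)
Entry: S -> ddA


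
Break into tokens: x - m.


Scan left to right, longest-match per lexeme
Tokens: ID(x), OP(-), ID(m)


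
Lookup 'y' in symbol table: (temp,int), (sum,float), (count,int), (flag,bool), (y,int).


Lookup 'y' → type int


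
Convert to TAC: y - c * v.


Break into single-operator statements:
t1 = c * v
t2 = y - t1


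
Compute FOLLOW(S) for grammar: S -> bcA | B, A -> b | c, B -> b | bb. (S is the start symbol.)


$ ∈ FOLLOW(S). For each A -> αBβ: add FIRST(β)\{ε} to FOLLOW(B); if β nullable, add FOLLOW(A).
FOLLOW(S) = {$}


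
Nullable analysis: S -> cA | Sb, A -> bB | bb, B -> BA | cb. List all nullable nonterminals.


A nonterminal is nullable iff some alternative derives ε (directly, or every symbol in it is nullable)
Nullable: {}


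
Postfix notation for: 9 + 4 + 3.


Left to right (same or higher precedence on left)
Postfix: 9 4 + 3 +


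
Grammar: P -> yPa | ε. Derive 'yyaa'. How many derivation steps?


Derivation: P => yPa => yyPaa => yyaa
Steps: 3


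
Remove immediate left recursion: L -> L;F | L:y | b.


Left-recursive alternatives: L;F, L:y; non-recursive: b
Introduce L': L -> bL', L' -> ;FL' | :yL' | ε


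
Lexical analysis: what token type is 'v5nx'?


Pattern: letter/underscore followed by alphanumerics, not a keyword
Type: IDENTIFIER


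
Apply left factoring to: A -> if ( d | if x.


Common prefix: 'if'
Factored: A -> if A', A' -> ( d | x


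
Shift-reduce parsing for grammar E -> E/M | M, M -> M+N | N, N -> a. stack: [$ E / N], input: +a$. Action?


'N' (not preceded by M+) is the handle for M -> N
Action: reduce (M -> N)


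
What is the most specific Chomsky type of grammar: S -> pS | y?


Right-linear: every RHS is a terminal or a terminal followed by one nonterminal
Classification: Type 3 (Regular)


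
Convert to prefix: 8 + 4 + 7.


left-to-right (same/higher precedence on left): tree is (+ (+ 8 4) 7)
Prefix: + + 8 4 7


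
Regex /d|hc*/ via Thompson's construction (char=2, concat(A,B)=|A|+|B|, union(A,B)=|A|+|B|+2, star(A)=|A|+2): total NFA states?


Syntax tree has 3 char leaf(s), 1 union(s), 1 star(s)
chars contribute 3×2 = 6; each union adds +2; each star adds +2
Total: 6 + 2 + 2 = 10 states


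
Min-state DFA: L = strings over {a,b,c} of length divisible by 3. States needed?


Track length mod 3: states 0..2, accept at 0
Minimal DFA: 3 states


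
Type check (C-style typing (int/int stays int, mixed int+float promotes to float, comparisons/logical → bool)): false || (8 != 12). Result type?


Operand types: bool || bool
Rule: logical operators take bool operands and yield bool
Result type: bool


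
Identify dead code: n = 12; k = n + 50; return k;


n is read by k's definition; k is returned
No dead code


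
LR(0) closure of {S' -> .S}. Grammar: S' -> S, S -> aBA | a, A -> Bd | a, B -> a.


Start: S' -> .S
For each item with dot before a nonterminal B, add B -> .γ for every B-production
Closure: [S' -> .S, S -> .aBA, S -> .a]


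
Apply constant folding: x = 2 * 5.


2 * 5 = 10 at compile time
Optimized: x = 10


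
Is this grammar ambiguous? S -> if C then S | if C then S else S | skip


dangling else: 'if C then if C then skip else skip' parses two ways
Ambiguous


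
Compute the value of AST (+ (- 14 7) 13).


Evaluate inner: (- 14 7) = 7
Evaluate root: (+ 7 13) = 20
Result: 20


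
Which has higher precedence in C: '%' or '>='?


'%' is multiplicative (level 10); '>=' is relational (level 7)
Higher level binds tighter
'%' has higher precedence than '>='


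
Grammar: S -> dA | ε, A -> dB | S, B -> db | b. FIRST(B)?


Per alternative of B: FIRST(db) = {d}; FIRST(b) = {b}
FIRST(B) = {b, d}


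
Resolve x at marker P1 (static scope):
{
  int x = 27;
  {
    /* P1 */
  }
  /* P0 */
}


P1's block does not declare x; resolves to the enclosing declaration at depth 0
x = 27


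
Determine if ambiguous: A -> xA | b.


right-linear, alternatives start with distinct terminals 'x' vs 'b': unique leftmost derivation
Unambiguous


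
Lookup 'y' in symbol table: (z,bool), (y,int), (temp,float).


Lookup 'y' → type int


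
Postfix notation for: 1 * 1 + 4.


Left to right (same or higher precedence on left)
Postfix: 1 1 * 4 +


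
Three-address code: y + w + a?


Break into single-operator statements:
t1 = y + w
t2 = t1 + a


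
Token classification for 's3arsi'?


Pattern: letter/underscore followed by alphanumerics, not a keyword
Type: IDENTIFIER


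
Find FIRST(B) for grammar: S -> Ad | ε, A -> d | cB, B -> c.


Per alternative of B: FIRST(c) = {c}
FIRST(B) = {c}


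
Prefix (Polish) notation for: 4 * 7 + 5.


left-to-right (same/higher precedence on left): tree is (+ (* 4 7) 5)
Prefix: + * 4 7 5


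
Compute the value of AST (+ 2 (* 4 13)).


Evaluate inner: (* 4 13) = 52
Evaluate root: (+ 2 52) = 54
Result: 54


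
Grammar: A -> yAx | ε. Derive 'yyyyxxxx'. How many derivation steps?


Derivation: A => yAx => yyAxx => yyyAxxx => yyyyAxxxx => yyyyxxxx
Steps: 5


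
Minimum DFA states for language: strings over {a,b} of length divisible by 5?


Track length mod 5: states 0..4, accept at 0
Minimal DFA: 5 states


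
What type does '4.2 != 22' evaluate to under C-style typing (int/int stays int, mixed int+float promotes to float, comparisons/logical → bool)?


Operand types: float != int
Rule: comparison yields bool
Result type: bool


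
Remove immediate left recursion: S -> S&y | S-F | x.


Left-recursive alternatives: S&y, S-F; non-recursive: x
Introduce S': S -> xS', S' -> &yS' | -FS' | ε


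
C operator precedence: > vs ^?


'>' is relational (level 7); '^' is bitwise XOR (level 4)
Higher level binds tighter
'>' has higher precedence than '^'


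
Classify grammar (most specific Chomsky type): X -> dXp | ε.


Single nonterminal LHS, but d^n p^n is not regular
Classification: Type 2 (Context-Free)


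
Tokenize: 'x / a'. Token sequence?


Scan left to right, longest-match per lexeme
Tokens: ID(x), OP(/), ID(a)


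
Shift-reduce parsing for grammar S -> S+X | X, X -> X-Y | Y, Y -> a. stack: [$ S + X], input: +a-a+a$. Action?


handle 'S+X' on top; lookahead ∈ FOLLOW(S) = {+, $}
Action: reduce (S -> S+X)


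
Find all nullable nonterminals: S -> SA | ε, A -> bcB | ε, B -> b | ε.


A nonterminal is nullable iff some alternative derives ε (directly, or every symbol in it is nullable)
Nullable: {A, B, S}


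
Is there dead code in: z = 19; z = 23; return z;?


first assignment to z is overwritten before any read
Dead: 'z = 19'


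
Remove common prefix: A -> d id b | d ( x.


Common prefix: 'd'
Factored: A -> d A', A' -> id b | ( x


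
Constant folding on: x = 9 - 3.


9 - 3 = 6 at compile time
Optimized: x = 6


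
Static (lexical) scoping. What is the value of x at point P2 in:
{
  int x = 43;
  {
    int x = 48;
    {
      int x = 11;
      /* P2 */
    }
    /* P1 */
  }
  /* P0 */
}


x declared in the same block as P2
x = 11


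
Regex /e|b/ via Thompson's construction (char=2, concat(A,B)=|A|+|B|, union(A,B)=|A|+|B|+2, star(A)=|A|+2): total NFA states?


Syntax tree has 2 char leaf(s), 1 union(s), 0 star(s)
chars contribute 2×2 = 4; each union adds +2; each star adds +2
Total: 4 + 2 + 0 = 6 states


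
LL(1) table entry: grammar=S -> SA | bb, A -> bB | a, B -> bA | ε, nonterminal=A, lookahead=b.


For [A, b]: 'b' ∈ FIRST(bB)
Entry: A -> bB


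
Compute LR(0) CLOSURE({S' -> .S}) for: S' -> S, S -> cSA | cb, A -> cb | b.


Start: S' -> .S
For each item with dot before a nonterminal B, add B -> .γ for every B-production
Closure: [S' -> .S, S -> .cSA, S -> .cb]


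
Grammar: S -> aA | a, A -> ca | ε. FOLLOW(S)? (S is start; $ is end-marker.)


$ ∈ FOLLOW(S). For each A -> αBβ: add FIRST(β)\{ε} to FOLLOW(B); if β nullable, add FOLLOW(A).
FOLLOW(S) = {$}


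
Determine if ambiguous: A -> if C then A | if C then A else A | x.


dangling else: 'if C then if C then x else x' parses two ways
Ambiguous


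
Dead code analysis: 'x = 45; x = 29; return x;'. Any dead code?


first assignment to x is overwritten before any read
Dead: 'x = 45'


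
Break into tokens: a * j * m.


Scan left to right, longest-match per lexeme
Tokens: ID(a), OP(*), ID(j), OP(*), ID(m)


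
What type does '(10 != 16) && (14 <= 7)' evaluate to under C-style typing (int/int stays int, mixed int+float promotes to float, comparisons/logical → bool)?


Operand types: bool && bool
Rule: logical operators take bool operands and yield bool
Result type: bool


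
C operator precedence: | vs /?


'/' is multiplicative (level 10); '|' is bitwise OR (level 3)
Higher level binds tighter
'/' has higher precedence than '|'


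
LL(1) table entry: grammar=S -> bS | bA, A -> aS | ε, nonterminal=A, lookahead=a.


For [A, a]: 'a' ∈ FIRST(aS)
Entry: A -> aS


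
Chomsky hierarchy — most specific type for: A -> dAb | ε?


Single nonterminal LHS, but d^n b^n is not regular
Classification: Type 2 (Context-Free)


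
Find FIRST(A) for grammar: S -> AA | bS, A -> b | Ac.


Per alternative of A: FIRST(b) = {b}; FIRST(Ac) = {b}
FIRST(A) = {b}


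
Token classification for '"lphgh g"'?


Pattern: double-quoted sequence
Type: STRING_LITERAL


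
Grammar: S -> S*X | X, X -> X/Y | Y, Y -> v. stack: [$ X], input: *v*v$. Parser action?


lookahead ∉ {/} so X won't extend; reduce S -> X
Action: reduce (S -> X)


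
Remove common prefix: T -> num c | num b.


Common prefix: 'num'
Factored: T -> num T', T' -> c | b


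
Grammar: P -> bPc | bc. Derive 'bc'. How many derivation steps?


Derivation: P => bc
Steps: 1


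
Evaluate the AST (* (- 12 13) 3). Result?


Evaluate inner: (- 12 13) = -1
Evaluate root: (* -1 3) = -3
Result: -3


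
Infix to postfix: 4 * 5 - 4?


Left to right (same or higher precedence on left)
Postfix: 4 5 * 4 -


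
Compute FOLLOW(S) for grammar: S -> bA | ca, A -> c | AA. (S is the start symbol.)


$ ∈ FOLLOW(S). For each A -> αBβ: add FIRST(β)\{ε} to FOLLOW(B); if β nullable, add FOLLOW(A).
FOLLOW(S) = {$}


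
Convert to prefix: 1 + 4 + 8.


left-to-right (same/higher precedence on left): tree is (+ (+ 1 4) 8)
Prefix: + + 1 4 8


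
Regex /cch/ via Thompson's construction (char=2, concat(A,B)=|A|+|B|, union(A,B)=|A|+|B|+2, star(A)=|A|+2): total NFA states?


Syntax tree has 3 char leaf(s), 0 union(s), 0 star(s)
chars contribute 3×2 = 6; each union adds +2; each star adds +2
Total: 6 + 0 + 0 = 6 states


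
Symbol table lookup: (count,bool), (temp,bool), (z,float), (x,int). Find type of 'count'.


Lookup 'count' → type bool


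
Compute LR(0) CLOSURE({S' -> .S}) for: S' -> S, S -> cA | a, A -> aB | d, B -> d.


Start: S' -> .S
For each item with dot before a nonterminal B, add B -> .γ for every B-production
Closure: [S' -> .S, S -> .cA, S -> .a]


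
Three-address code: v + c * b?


Break into single-operator statements:
t1 = c * b
t2 = v + t1


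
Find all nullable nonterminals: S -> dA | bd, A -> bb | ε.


A nonterminal is nullable iff some alternative derives ε (directly, or every symbol in it is nullable)
Nullable: {A}


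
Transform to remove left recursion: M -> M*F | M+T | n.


Left-recursive alternatives: M*F, M+T; non-recursive: n
Introduce M': M -> nM', M' -> *FM' | +TM' | ε


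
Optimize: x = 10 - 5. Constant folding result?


10 - 5 = 5 at compile time
Optimized: x = 5


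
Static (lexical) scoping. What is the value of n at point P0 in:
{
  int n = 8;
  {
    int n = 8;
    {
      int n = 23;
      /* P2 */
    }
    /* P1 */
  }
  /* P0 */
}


n declared in the same block as P0
n = 8


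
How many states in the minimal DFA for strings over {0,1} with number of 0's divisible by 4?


Track (count of 0) mod 4: states 0..3, accept at 0
Minimal DFA: 4 states


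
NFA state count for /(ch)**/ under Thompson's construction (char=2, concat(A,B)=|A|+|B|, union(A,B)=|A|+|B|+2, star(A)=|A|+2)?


Syntax tree has 2 char leaf(s), 0 union(s), 2 star(s)
chars contribute 2×2 = 4; each union adds +2; each star adds +2
Total: 4 + 0 + 4 = 8 states


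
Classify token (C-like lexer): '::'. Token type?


Pattern: operator symbol
Type: OPERATOR


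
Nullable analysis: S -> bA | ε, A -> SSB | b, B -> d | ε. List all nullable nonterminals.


A nonterminal is nullable iff some alternative derives ε (directly, or every symbol in it is nullable)
Nullable: {A, B, S}


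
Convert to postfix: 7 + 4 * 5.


* has higher precedence, evaluate 4*5 first
Postfix: 7 4 5 * +


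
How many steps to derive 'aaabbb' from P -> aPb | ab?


Derivation: P => aPb => aaPbb => aaabbb
Steps: 3


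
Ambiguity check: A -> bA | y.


right-linear, alternatives start with distinct terminals 'b' vs 'y': unique leftmost derivation
Unambiguous


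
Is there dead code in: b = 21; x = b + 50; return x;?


b is read by x's definition; x is returned
No dead code


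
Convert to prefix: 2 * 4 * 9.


left-to-right (same/higher precedence on left): tree is (* (* 2 4) 9)
Prefix: * * 2 4 9


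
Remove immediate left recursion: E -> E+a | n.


Left-recursive alternatives: E+a; non-recursive: n
Introduce E': E -> nE', E' -> +aE' | ε


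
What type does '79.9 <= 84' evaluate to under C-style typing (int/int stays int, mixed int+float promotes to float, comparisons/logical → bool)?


Operand types: float <= int
Rule: comparison yields bool
Result type: bool


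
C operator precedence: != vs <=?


'<=' is relational (level 7); '!=' is equality (level 6)
Higher level binds tighter
'<=' has higher precedence than '!='


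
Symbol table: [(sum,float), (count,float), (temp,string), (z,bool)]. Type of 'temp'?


Lookup 'temp' → type string


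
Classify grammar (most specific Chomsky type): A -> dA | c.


Right-linear: every RHS is a terminal or a terminal followed by one nonterminal
Classification: Type 3 (Regular)


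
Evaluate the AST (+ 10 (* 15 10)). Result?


Evaluate inner: (* 15 10) = 150
Evaluate root: (+ 10 150) = 160
Result: 160


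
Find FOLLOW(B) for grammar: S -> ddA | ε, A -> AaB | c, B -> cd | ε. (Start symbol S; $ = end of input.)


$ ∈ FOLLOW(S). For each A -> αBβ: add FIRST(β)\{ε} to FOLLOW(B); if β nullable, add FOLLOW(A).
FOLLOW(B) = {$, a}


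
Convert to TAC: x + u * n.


Break into single-operator statements:
t1 = u * n
t2 = x + t1


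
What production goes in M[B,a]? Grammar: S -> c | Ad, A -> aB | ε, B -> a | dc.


For [B, a]: 'a' ∈ FIRST(a)
Entry: B -> a


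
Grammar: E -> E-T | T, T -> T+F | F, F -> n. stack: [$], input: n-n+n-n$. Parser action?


no handle on stack; shift 'n'
Action: shift


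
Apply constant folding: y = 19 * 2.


19 * 2 = 38 at compile time
Optimized: y = 38


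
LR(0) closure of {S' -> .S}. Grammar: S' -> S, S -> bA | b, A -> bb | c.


Start: S' -> .S
For each item with dot before a nonterminal B, add B -> .γ for every B-production
Closure: [S' -> .S, S -> .bA, S -> .b]


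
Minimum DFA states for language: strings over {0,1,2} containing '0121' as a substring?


KMP-style automaton: 4 progress states + 1 absorbing accept = 5
Minimal DFA: 5 states


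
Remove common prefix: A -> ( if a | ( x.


Common prefix: '('
Factored: A -> ( A', A' -> if a | x


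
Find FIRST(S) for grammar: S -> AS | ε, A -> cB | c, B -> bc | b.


Per alternative of S: FIRST(AS) = {c}; FIRST(ε) = {ε}
FIRST(S) = {c, ε}


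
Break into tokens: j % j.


Scan left to right, longest-match per lexeme
Tokens: ID(j), OP(%), ID(j)


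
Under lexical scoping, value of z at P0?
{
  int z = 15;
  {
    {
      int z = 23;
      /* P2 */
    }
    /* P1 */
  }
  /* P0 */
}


z declared in the same block as P0
z = 15


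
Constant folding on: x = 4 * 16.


4 * 16 = 64 at compile time
Optimized: x = 64


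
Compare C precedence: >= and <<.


'<<' is shift (level 8); '>=' is relational (level 7)
Higher level binds tighter
'<<' has higher precedence than '>='


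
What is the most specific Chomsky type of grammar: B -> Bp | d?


Left-linear: every RHS is a terminal or one nonterminal followed by a terminal
Classification: Type 3 (Regular)


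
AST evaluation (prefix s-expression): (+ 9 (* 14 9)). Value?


Evaluate inner: (* 14 9) = 126
Evaluate root: (+ 9 126) = 135
Result: 135


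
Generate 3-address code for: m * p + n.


Break into single-operator statements:
t1 = m * p
t2 = t1 + n


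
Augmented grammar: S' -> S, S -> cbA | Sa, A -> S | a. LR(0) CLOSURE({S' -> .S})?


Start: S' -> .S
For each item with dot before a nonterminal B, add B -> .γ for every B-production
Closure: [S' -> .S, S -> .cbA, S -> .Sa]


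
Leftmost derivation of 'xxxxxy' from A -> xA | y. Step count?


Derivation: A => xA => xxA => xxxA => xxxxA => xxxxxA => xxxxxy
Steps: 6


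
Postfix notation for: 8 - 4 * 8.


* has higher precedence, evaluate 4*8 first
Postfix: 8 4 8 * -


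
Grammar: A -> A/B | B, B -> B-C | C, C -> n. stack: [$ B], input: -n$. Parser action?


shift '-' to continue B -> B-C
Action: shift


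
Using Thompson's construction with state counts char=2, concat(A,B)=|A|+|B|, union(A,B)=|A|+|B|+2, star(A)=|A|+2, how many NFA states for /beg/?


Syntax tree has 3 char leaf(s), 0 union(s), 0 star(s)
chars contribute 3×2 = 6; each union adds +2; each star adds +2
Total: 6 + 0 + 0 = 6 states


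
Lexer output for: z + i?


Scan left to right, longest-match per lexeme
Tokens: ID(z), OP(+), ID(i)


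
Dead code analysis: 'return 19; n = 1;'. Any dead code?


statement follows a return and is unreachable
Dead: 'n = 1'


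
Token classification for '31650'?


Pattern: digits only
Type: INTEGER_LITERAL


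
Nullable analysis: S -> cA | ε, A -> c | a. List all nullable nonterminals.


A nonterminal is nullable iff some alternative derives ε (directly, or every symbol in it is nullable)
Nullable: {S}


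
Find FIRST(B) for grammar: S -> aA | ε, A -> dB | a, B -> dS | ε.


Per alternative of B: FIRST(dS) = {d}; FIRST(ε) = {ε}
FIRST(B) = {d, ε}


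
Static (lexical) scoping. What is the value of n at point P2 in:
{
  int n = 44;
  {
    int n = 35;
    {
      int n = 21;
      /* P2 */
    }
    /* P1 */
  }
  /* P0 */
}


n declared in the same block as P2
n = 21


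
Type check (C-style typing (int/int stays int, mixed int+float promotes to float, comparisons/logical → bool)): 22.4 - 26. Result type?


Operand types: float - int
Rule: mixed int/float promotes to float; int/int stays int
Result type: float


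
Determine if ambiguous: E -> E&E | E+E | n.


'n&n+n' has two parse trees (no precedence encoded between & and +)
Ambiguous


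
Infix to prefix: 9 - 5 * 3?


'*' binds tighter: tree is (- 9 (* 5 3))
Prefix: - 9 * 5 3


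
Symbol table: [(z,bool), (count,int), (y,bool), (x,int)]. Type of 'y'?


Lookup 'y' → type bool


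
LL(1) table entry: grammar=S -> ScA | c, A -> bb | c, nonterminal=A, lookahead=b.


For [A, b]: 'b' ∈ FIRST(bb)
Entry: A -> bb


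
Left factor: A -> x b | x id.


Common prefix: 'x'
Factored: A -> x A', A' -> b | id


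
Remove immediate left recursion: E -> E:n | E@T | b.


Left-recursive alternatives: E:n, E@T; non-recursive: b
Introduce E': E -> bE', E' -> :nE' | @TE' | ε


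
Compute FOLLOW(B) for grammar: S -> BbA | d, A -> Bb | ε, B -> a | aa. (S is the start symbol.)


$ ∈ FOLLOW(S). For each A -> αBβ: add FIRST(β)\{ε} to FOLLOW(B); if β nullable, add FOLLOW(A).
FOLLOW(B) = {b}


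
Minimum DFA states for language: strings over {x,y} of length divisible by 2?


Track length mod 2: states 0..1, accept at 0
Minimal DFA: 2 states


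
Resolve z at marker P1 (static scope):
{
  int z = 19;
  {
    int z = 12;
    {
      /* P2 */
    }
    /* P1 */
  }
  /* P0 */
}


z declared in the same block as P1
z = 12


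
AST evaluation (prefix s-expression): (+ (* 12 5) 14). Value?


Evaluate inner: (* 12 5) = 60
Evaluate root: (+ 60 14) = 74
Result: 74


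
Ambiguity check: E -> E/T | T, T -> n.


precedence layered via separate nonterminal T: deterministic
Unambiguous


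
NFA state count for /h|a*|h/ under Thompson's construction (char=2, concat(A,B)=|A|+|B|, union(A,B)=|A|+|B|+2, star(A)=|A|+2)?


Syntax tree has 3 char leaf(s), 2 union(s), 1 star(s)
chars contribute 3×2 = 6; each union adds +2; each star adds +2
Total: 6 + 4 + 2 = 12 states


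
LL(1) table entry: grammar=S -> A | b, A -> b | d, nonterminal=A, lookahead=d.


For [A, d]: 'd' ∈ FIRST(d)
Entry: A -> d


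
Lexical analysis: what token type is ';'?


Pattern: delimiter/punctuation
Type: PUNCTUATION


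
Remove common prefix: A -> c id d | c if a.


Common prefix: 'c'
Factored: A -> c A', A' -> id d | if a


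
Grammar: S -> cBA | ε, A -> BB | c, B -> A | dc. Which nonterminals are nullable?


A nonterminal is nullable iff some alternative derives ε (directly, or every symbol in it is nullable)
Nullable: {S}


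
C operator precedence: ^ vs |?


'^' is bitwise XOR (level 4); '|' is bitwise OR (level 3)
Higher level binds tighter
'^' has higher precedence than '|'


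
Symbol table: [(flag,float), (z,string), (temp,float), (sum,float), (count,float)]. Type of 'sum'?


Lookup 'sum' → type float


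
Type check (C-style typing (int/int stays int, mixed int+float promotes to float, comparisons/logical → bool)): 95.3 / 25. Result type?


Operand types: float / int
Rule: mixed int/float promotes to float; int/int stays int
Result type: float


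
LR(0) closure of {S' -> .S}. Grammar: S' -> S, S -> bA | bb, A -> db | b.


Start: S' -> .S
For each item with dot before a nonterminal B, add B -> .γ for every B-production
Closure: [S' -> .S, S -> .bA, S -> .bb]


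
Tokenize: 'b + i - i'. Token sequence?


Scan left to right, longest-match per lexeme
Tokens: ID(b), OP(+), ID(i), OP(-), ID(i)


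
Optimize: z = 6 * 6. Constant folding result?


6 * 6 = 36 at compile time
Optimized: z = 36


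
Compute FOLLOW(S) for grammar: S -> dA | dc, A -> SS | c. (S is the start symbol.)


$ ∈ FOLLOW(S). For each A -> αBβ: add FIRST(β)\{ε} to FOLLOW(B); if β nullable, add FOLLOW(A).
FOLLOW(S) = {$, d}


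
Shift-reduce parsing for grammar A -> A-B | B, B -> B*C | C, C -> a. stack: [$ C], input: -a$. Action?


'C' (not preceded by B*) is the handle for B -> C
Action: reduce (B -> C)


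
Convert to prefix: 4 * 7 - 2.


left-to-right (same/higher precedence on left): tree is (- (* 4 7) 2)
Prefix: - * 4 7 2


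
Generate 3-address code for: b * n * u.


Break into single-operator statements:
t1 = b * n
t2 = t1 * u


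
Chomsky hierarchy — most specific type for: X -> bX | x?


Right-linear: every RHS is a terminal or a terminal followed by one nonterminal
Classification: Type 3 (Regular)


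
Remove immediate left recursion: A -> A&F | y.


Left-recursive alternatives: A&F; non-recursive: y
Introduce A': A -> yA', A' -> &FA' | ε


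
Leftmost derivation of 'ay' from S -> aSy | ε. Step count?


Derivation: S => aSy => ay
Steps: 2


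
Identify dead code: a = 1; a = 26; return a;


first assignment to a is overwritten before any read
Dead: 'a = 1'


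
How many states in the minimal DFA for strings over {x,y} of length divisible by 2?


Track length mod 2: states 0..1, accept at 0
Minimal DFA: 2 states


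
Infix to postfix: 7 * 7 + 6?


Left to right (same or higher precedence on left)
Postfix: 7 7 * 6 +


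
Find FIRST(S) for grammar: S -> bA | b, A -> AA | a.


Per alternative of S: FIRST(bA) = {b}; FIRST(b) = {b}
FIRST(S) = {b}


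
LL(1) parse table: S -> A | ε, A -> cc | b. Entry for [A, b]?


For [A, b]: 'b' ∈ FIRST(b)
Entry: A -> b


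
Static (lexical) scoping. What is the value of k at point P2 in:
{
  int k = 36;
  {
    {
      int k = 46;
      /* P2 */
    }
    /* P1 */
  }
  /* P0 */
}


k declared in the same block as P2
k = 46


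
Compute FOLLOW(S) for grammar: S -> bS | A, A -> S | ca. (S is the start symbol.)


$ ∈ FOLLOW(S). For each A -> αBβ: add FIRST(β)\{ε} to FOLLOW(B); if β nullable, add FOLLOW(A).
FOLLOW(S) = {$}


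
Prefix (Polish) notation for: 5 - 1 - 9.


left-to-right (same/higher precedence on left): tree is (- (- 5 1) 9)
Prefix: - - 5 1 9


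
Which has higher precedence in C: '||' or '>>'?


'>>' is shift (level 8); '||' is logical OR (level 1)
Higher level binds tighter
'>>' has higher precedence than '||'


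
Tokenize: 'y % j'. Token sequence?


Scan left to right, longest-match per lexeme
Tokens: ID(y), OP(%), ID(j)


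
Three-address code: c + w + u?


Break into single-operator statements:
t1 = c + w
t2 = t1 + u


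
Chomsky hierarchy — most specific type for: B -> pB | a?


Right-linear: every RHS is a terminal or a terminal followed by one nonterminal
Classification: Type 3 (Regular)


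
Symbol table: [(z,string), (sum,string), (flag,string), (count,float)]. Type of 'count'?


Lookup 'count' → type float


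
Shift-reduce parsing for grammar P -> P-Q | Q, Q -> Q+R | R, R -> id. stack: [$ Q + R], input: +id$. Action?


handle 'Q+R' on top
Action: reduce (Q -> Q+R)


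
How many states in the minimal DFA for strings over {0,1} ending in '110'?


Track the longest suffix of input matching a prefix of '110': 4 classes (prefixes of length 0..3)
Minimal DFA: 4 states


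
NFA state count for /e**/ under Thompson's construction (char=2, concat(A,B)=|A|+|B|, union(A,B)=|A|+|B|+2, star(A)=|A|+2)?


Syntax tree has 1 char leaf(s), 0 union(s), 2 star(s)
chars contribute 1×2 = 2; each union adds +2; each star adds +2
Total: 2 + 0 + 4 = 6 states


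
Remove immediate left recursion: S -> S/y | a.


Left-recursive alternatives: S/y; non-recursive: a
Introduce S': S -> aS', S' -> /yS' | ε


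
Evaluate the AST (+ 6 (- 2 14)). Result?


Evaluate inner: (- 2 14) = -12
Evaluate root: (+ 6 -12) = -6
Result: -6


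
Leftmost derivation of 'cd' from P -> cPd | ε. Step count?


Derivation: P => cPd => cd
Steps: 2


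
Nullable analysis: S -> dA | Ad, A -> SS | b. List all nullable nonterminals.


A nonterminal is nullable iff some alternative derives ε (directly, or every symbol in it is nullable)
Nullable: {}


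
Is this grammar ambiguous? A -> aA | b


right-linear, alternatives start with distinct terminals 'a' vs 'b': unique leftmost derivation
Unambiguous


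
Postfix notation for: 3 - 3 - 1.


Left to right (same or higher precedence on left)
Postfix: 3 3 - 1 -


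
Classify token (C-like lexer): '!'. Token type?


Pattern: operator symbol
Type: OPERATOR


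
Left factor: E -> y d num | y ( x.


Common prefix: 'y'
Factored: E -> y E', E' -> d num | ( x


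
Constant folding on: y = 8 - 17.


8 - 17 = -9 at compile time
Optimized: y = -9


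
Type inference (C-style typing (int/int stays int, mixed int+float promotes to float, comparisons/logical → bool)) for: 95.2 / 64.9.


Operand types: float / float
Rule: mixed int/float promotes to float; int/int stays int
Result type: float


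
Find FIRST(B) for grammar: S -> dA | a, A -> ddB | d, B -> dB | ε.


Per alternative of B: FIRST(dB) = {d}; FIRST(ε) = {ε}
FIRST(B) = {d, ε}


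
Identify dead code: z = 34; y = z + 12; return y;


z is read by y's definition; y is returned
No dead code


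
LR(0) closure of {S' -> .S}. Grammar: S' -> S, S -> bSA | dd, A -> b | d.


Start: S' -> .S
For each item with dot before a nonterminal B, add B -> .γ for every B-production
Closure: [S' -> .S, S -> .bSA, S -> .dd]


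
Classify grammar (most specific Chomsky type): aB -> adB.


LHS has context (more than one symbol) and |LHS| ≤ |RHS|
Classification: Type 1 (Context-Sensitive)


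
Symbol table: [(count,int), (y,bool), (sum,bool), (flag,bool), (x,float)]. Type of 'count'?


Lookup 'count' → type int


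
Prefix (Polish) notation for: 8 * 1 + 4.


left-to-right (same/higher precedence on left): tree is (+ (* 8 1) 4)
Prefix: + * 8 1 4


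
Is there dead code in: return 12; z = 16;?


statement follows a return and is unreachable
Dead: 'z = 16'


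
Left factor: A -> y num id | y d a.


Common prefix: 'y'
Factored: A -> y A', A' -> num id | d a


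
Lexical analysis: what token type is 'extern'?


Pattern: reserved word
Type: KEYWORD


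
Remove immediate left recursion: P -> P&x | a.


Left-recursive alternatives: P&x; non-recursive: a
Introduce P': P -> aP', P' -> &xP' | ε


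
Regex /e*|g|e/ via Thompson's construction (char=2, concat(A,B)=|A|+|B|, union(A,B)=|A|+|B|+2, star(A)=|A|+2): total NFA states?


Syntax tree has 3 char leaf(s), 2 union(s), 1 star(s)
chars contribute 3×2 = 6; each union adds +2; each star adds +2
Total: 6 + 4 + 2 = 12 states


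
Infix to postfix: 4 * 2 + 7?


Left to right (same or higher precedence on left)
Postfix: 4 2 * 7 +


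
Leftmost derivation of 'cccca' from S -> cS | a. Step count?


Derivation: S => cS => ccS => cccS => ccccS => cccca
Steps: 5


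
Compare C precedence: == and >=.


'>=' is relational (level 7); '==' is equality (level 6)
Higher level binds tighter
'>=' has higher precedence than '=='


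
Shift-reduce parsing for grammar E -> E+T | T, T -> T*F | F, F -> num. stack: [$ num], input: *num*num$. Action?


'num' on top is the handle for F -> num
Action: reduce (F -> num)


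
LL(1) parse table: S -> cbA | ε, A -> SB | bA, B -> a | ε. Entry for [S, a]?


For [S, a]: ε is nullable and 'a' ∈ FOLLOW(S)
Entry: S -> ε


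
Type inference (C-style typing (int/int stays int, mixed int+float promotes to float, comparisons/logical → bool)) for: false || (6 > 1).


Operand types: bool || bool
Rule: logical operators take bool operands and yield bool
Result type: bool


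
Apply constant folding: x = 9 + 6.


9 + 6 = 15 at compile time
Optimized: x = 15


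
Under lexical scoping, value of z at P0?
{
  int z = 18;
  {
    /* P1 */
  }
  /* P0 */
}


z declared in the same block as P0
z = 18


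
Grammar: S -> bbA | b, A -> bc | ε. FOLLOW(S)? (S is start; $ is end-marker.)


$ ∈ FOLLOW(S). For each A -> αBβ: add FIRST(β)\{ε} to FOLLOW(B); if β nullable, add FOLLOW(A).
FOLLOW(S) = {$}


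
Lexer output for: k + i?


Scan left to right, longest-match per lexeme
Tokens: ID(k), OP(+), ID(i)


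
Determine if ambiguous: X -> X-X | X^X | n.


'n-n^n' has two parse trees (no precedence encoded between - and ^)
Ambiguous


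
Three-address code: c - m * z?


Break into single-operator statements:
t1 = m * z
t2 = c - t1


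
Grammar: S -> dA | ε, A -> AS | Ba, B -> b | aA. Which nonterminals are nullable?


A nonterminal is nullable iff some alternative derives ε (directly, or every symbol in it is nullable)
Nullable: {S}


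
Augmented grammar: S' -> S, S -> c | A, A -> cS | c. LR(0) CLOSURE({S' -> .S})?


Start: S' -> .S
For each item with dot before a nonterminal B, add B -> .γ for every B-production
Closure: [S' -> .S, S -> .c, S -> .A, A -> .cS, A -> .c]


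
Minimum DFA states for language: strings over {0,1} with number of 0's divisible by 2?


Track (count of 0) mod 2: states 0..1, accept at 0
Minimal DFA: 2 states


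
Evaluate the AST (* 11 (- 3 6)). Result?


Evaluate inner: (- 3 6) = -3
Evaluate root: (* 11 -3) = -33
Result: -33


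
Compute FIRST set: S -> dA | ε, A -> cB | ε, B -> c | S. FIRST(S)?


Per alternative of S: FIRST(dA) = {d}; FIRST(ε) = {ε}
FIRST(S) = {d, ε}


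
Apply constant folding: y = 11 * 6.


11 * 6 = 66 at compile time
Optimized: y = 66


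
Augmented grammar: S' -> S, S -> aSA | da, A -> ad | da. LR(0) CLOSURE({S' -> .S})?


Start: S' -> .S
For each item with dot before a nonterminal B, add B -> .γ for every B-production
Closure: [S' -> .S, S -> .aSA, S -> .da]


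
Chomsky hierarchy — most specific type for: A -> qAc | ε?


Single nonterminal LHS, but q^n c^n is not regular
Classification: Type 2 (Context-Free)


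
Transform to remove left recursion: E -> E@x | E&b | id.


Left-recursive alternatives: E@x, E&b; non-recursive: id
Introduce E': E -> idE', E' -> @xE' | &bE' | ε


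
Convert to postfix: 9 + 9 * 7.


* has higher precedence, evaluate 9*7 first
Postfix: 9 9 7 * +


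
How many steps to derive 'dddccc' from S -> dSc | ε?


Derivation: S => dSc => ddScc => dddSccc => dddccc
Steps: 4


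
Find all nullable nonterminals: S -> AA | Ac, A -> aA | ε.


A nonterminal is nullable iff some alternative derives ε (directly, or every symbol in it is nullable)
Nullable: {A, S}


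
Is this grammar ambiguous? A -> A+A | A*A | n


'n+n*n' has two parse trees (no precedence encoded between + and *)
Ambiguous


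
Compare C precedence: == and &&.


'==' is equality (level 6); '&&' is logical AND (level 2)
Higher level binds tighter
'==' has higher precedence than '&&'


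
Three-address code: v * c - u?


Break into single-operator statements:
t1 = v * c
t2 = t1 - u


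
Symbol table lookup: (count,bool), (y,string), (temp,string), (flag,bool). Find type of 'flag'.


Lookup 'flag' → type bool


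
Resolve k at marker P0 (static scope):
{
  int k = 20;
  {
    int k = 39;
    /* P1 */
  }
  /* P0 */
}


k declared in the same block as P0
k = 20


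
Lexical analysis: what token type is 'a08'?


Pattern: letter/underscore followed by alphanumerics, not a keyword
Type: IDENTIFIER


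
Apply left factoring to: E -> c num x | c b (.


Common prefix: 'c'
Factored: E -> c E', E' -> num x | b (


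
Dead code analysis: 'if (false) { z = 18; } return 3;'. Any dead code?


condition is constant false, so the whole block is unreachable
Dead: 'if (false) { z = 18; }'


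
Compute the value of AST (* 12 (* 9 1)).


Evaluate inner: (* 9 1) = 9
Evaluate root: (* 12 9) = 108
Result: 108


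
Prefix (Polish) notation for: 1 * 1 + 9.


left-to-right (same/higher precedence on left): tree is (+ (* 1 1) 9)
Prefix: + * 1 1 9


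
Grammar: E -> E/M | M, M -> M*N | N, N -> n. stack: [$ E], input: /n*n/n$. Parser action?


shift '/' to continue E -> E/M
Action: shift


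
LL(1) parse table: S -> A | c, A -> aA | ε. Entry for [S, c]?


For [S, c]: 'c' ∈ FIRST(c)
Entry: S -> c


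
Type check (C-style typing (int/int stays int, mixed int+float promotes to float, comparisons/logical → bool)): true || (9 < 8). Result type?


Operand types: bool || bool
Rule: logical operators take bool operands and yield bool
Result type: bool


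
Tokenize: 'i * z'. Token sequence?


Scan left to right, longest-match per lexeme
Tokens: ID(i), OP(*), ID(z)


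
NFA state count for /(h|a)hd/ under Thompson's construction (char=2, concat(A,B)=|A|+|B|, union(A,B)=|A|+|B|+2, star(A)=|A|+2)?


Syntax tree has 4 char leaf(s), 1 union(s), 0 star(s)
chars contribute 4×2 = 8; each union adds +2; each star adds +2
Total: 8 + 2 + 0 = 10 states


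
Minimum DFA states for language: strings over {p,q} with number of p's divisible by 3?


Track (count of p) mod 3: states 0..2, accept at 0
Minimal DFA: 3 states


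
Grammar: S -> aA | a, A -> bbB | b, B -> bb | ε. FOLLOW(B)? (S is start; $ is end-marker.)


$ ∈ FOLLOW(S). For each A -> αBβ: add FIRST(β)\{ε} to FOLLOW(B); if β nullable, add FOLLOW(A).
FOLLOW(B) = {$}


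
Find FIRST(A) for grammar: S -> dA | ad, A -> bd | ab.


Per alternative of A: FIRST(bd) = {b}; FIRST(ab) = {a}
FIRST(A) = {a, b}


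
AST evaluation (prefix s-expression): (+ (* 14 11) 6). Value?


Evaluate inner: (* 14 11) = 154
Evaluate root: (+ 154 6) = 160
Result: 160


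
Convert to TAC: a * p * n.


Break into single-operator statements:
t1 = a * p
t2 = t1 * n


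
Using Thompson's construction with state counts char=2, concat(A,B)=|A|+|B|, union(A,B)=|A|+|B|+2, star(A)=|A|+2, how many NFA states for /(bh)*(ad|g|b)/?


Syntax tree has 6 char leaf(s), 2 union(s), 1 star(s)
chars contribute 6×2 = 12; each union adds +2; each star adds +2
Total: 12 + 4 + 2 = 18 states


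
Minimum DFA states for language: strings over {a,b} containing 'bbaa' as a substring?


KMP-style automaton: 4 progress states + 1 absorbing accept = 5
Minimal DFA: 5 states


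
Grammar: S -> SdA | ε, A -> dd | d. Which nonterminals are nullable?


A nonterminal is nullable iff some alternative derives ε (directly, or every symbol in it is nullable)
Nullable: {S}


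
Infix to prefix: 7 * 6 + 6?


left-to-right (same/higher precedence on left): tree is (+ (* 7 6) 6)
Prefix: + * 7 6 6


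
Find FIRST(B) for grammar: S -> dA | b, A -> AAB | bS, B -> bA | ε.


Per alternative of B: FIRST(bA) = {b}; FIRST(ε) = {ε}
FIRST(B) = {b, ε}


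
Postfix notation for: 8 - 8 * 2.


* has higher precedence, evaluate 8*2 first
Postfix: 8 8 2 * -


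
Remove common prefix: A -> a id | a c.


Common prefix: 'a'
Factored: A -> a A', A' -> id | c


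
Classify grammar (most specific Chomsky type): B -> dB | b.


Right-linear: every RHS is a terminal or a terminal followed by one nonterminal
Classification: Type 3 (Regular)


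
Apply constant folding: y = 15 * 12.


15 * 12 = 180 at compile time
Optimized: y = 180


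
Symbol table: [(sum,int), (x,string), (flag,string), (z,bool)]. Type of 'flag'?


Lookup 'flag' → type string


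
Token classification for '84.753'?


Pattern: digits with a decimal point
Type: FLOAT_LITERAL


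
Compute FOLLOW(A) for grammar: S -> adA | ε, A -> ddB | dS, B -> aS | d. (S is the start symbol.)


$ ∈ FOLLOW(S). For each A -> αBβ: add FIRST(β)\{ε} to FOLLOW(B); if β nullable, add FOLLOW(A).
FOLLOW(A) = {$}


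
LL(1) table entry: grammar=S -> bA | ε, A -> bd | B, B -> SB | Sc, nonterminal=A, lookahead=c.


For [A, c]: 'c' ∈ FIRST(B)
Entry: A -> B


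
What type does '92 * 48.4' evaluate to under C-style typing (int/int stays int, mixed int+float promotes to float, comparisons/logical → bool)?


Operand types: int * float
Rule: mixed int/float promotes to float; int/int stays int
Result type: float
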